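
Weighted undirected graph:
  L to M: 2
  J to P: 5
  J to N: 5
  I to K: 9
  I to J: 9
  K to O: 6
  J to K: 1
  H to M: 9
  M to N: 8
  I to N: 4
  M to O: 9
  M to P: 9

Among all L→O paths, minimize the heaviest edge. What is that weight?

8

Some routes from L to O:
L - M - N - I - K - O: max(2, 8, 4, 9, 6) = 9
L - M - P - J - I - K - O: max(2, 9, 5, 9, 9, 6) = 9
L - M - O: max(2, 9) = 9
L - M - P - J - N - I - K - O: max(2, 9, 5, 5, 4, 9, 6) = 9
L - M - P - J - K - O: max(2, 9, 5, 1, 6) = 9
L - M - N - J - K - O: max(2, 8, 5, 1, 6) = 8
Best route has worst link 8.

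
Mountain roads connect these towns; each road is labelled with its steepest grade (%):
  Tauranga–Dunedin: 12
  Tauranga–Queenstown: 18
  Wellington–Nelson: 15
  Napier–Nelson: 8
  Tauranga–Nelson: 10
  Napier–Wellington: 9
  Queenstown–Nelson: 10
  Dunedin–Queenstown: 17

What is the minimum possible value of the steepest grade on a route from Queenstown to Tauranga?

10

Paths from Queenstown to Tauranga:
Queenstown-Nelson-Tauranga: max(10, 10) = 10
Queenstown-Dunedin-Tauranga: max(17, 12) = 17
Queenstown-Tauranga: max(18) = 18
Best route has worst link 10%.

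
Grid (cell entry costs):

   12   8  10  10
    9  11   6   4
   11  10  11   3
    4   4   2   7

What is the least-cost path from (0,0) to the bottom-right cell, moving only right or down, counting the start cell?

Path (0,0)→(1,0)→(2,0)→(3,0)→(3,1)→(3,2)→(3,3): 12 + 9 + 11 + 4 + 4 + 2 + 7 = 49.
(Top row then right column would cost 54.)

49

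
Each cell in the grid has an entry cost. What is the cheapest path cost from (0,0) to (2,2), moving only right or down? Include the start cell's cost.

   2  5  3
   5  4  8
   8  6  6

Cheapest: (0,0) → (0,1) → (1,1) → (2,1) → (2,2)
  2 + 5 + 4 + 6 + 6 = 23
(Top row then right column would cost 24.)

23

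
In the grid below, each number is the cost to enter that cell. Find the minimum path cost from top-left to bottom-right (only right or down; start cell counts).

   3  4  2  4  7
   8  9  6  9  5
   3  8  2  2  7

Cheapest: r0c0 r0c1 r0c2 r1c2 r2c2 r2c3 r2c4
  3 + 4 + 2 + 6 + 2 + 2 + 7 = 26
For comparison, the top-then-right route costs 32.

26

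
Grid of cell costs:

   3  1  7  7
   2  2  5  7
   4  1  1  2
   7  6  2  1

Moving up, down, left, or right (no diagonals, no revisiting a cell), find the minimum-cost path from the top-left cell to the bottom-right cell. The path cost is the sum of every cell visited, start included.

11

Best path: (0,0) (0,1) (1,1) (2,1) (2,2) (2,3) (3,3)
Cost: 3 + 1 + 2 + 1 + 1 + 2 + 1 = 11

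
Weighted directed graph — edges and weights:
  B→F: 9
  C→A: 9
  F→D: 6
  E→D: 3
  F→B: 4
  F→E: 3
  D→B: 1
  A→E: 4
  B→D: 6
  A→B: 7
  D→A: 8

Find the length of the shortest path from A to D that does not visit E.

13

Routes from A to D avoiding E:
A→B→D: 7 + 6 = 13
A→B→F→D: 7 + 9 + 6 = 22
The minimum is 13.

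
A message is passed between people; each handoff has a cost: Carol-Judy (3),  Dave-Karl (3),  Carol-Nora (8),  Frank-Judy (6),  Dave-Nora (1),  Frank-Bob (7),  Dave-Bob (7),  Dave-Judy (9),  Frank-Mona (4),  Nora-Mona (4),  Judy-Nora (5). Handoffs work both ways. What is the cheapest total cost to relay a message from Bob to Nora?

8

Comparing a few candidate routes:
Bob-Frank-Judy-Nora: 7 + 6 + 5 = 18
Bob-Frank-Mona-Nora: 7 + 4 + 4 = 15
Bob-Dave-Nora: 7 + 1 = 8
Bob-Frank-Judy-Dave-Nora: 7 + 6 + 9 + 1 = 23
Bob-Dave-Judy-Nora: 7 + 9 + 5 = 21
Best route has total 8.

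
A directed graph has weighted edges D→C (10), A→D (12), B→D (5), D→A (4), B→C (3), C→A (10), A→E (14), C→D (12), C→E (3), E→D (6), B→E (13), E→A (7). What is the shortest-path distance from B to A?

Some routes from B to A:
B - C - D - A: 3 + 12 + 4 = 19
B - C - E - D - A: 3 + 3 + 6 + 4 = 16
B - C - A: 3 + 10 = 13
B - C - E - A: 3 + 3 + 7 = 13
B - D - A: 5 + 4 = 9
Best route has total 9.

9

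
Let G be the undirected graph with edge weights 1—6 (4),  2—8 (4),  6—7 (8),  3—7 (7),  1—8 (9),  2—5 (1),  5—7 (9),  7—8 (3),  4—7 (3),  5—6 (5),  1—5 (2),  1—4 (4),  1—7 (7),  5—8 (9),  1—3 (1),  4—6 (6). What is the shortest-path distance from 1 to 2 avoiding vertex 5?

13

Some routes from 1 to 2 avoiding 5:
1 - 7 - 8 - 2: 7 + 3 + 4 = 14
1 - 6 - 4 - 7 - 8 - 2: 4 + 6 + 3 + 3 + 4 = 20
1 - 6 - 7 - 8 - 2: 4 + 8 + 3 + 4 = 19
1 - 3 - 7 - 8 - 2: 1 + 7 + 3 + 4 = 15
1 - 4 - 7 - 8 - 2: 4 + 3 + 3 + 4 = 14
1 - 8 - 2: 9 + 4 = 13
Best route has total 13.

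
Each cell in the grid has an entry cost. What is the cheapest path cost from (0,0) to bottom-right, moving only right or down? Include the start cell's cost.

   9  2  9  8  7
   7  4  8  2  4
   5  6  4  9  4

33

Take [0,0] -> [0,1] -> [1,1] -> [1,2] -> [1,3] -> [1,4] -> [2,4] for a total of 9 + 2 + 4 + 8 + 2 + 4 + 4 = 33.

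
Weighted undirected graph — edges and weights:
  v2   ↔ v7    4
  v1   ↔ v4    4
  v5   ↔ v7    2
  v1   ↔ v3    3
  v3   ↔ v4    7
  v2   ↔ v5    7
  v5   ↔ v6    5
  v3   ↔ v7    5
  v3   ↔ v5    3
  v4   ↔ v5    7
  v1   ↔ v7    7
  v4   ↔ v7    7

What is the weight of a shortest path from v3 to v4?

7

Checking several routes:
v3 → v5 → v7 → v4: 3 + 2 + 7 = 12
v3 → v7 → v4: 5 + 7 = 12
v3 → v4: 7
v3 → v5 → v4: 3 + 7 = 10
v3 → v1 → v4: 3 + 4 = 7
The minimum is 7.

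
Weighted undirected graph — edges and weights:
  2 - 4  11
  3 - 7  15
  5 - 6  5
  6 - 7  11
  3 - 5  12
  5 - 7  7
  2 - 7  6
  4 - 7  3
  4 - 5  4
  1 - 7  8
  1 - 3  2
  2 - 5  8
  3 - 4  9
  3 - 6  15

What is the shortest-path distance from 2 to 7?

6

A few of the 2→7 routes:
2 → 4 → 7: 11 + 3 = 14
2 → 5 → 4 → 7: 8 + 4 + 3 = 15
2 → 7: 6
2 → 5 → 7: 8 + 7 = 15
Shortest: 6.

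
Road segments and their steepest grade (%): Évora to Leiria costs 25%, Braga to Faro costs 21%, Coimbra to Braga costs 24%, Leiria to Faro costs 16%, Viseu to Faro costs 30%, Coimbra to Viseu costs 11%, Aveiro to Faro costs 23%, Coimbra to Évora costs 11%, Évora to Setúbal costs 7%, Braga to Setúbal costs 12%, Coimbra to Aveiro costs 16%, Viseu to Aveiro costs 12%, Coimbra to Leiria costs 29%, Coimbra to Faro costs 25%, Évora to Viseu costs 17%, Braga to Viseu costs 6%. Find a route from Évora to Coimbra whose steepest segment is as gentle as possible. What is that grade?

Checking several routes:
Évora -> Viseu -> Coimbra: max(17, 11) = 17
Évora -> Viseu -> Aveiro -> Coimbra: max(17, 12, 16) = 17
Évora -> Viseu -> Braga -> Faro -> Aveiro -> Coimbra: max(17, 6, 21, 23, 16) = 23
Évora -> Setúbal -> Braga -> Viseu -> Aveiro -> Coimbra: max(7, 12, 6, 12, 16) = 16
Évora -> Coimbra: max(11) = 11
Évora -> Setúbal -> Braga -> Viseu -> Coimbra: max(7, 12, 6, 11) = 12
The minimum achievable maximum is 11%.

11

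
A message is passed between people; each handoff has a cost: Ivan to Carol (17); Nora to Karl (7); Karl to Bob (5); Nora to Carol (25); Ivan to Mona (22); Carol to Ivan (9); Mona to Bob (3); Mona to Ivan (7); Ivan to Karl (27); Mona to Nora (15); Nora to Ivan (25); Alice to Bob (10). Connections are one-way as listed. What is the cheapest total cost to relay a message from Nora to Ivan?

Routes from Nora to Ivan:
Nora -> Carol -> Ivan: 25 + 9 = 34
Nora -> Ivan: 25
Best route has total 25.

25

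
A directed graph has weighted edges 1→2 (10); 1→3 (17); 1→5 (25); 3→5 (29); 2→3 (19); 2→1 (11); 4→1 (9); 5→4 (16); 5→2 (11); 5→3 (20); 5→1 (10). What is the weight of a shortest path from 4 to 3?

26

Candidate routes:
4-1-5-3: 9 + 25 + 20 = 54
4-1-3: 9 + 17 = 26
4-1-5-2-3: 9 + 25 + 11 + 19 = 64
4-1-2-3: 9 + 10 + 19 = 38
The minimum is 26.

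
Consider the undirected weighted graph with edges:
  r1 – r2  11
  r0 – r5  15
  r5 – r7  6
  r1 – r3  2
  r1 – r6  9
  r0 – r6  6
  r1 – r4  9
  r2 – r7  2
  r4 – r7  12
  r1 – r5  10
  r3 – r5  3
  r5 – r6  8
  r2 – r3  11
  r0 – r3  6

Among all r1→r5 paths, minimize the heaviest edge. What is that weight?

Comparing a few candidate routes:
r1-r5: max(10) = 10
r1-r6-r5: max(9, 8) = 9
r1-r3-r0-r6-r5: max(2, 6, 6, 8) = 8
r1-r3-r5: max(2, 3) = 3
r1-r6-r0-r3-r5: max(9, 6, 6, 3) = 9
r1-r2-r7-r5: max(11, 2, 6) = 11
Best route has worst link 3.

3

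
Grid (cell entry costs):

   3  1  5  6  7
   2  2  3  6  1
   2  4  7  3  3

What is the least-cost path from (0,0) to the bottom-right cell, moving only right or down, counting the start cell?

Take [0,0]→[0,1]→[1,1]→[1,2]→[1,3]→[1,4]→[2,4] for a total of 3 + 1 + 2 + 3 + 6 + 1 + 3 = 19.
For comparison, the top-then-right route costs 26.

19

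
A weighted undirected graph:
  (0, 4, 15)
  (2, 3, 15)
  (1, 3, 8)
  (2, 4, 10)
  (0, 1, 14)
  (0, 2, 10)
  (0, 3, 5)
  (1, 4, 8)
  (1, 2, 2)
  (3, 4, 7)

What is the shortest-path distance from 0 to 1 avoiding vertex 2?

13

Routes from 0 to 1 avoiding 2:
0 - 4 - 3 - 1: 15 + 7 + 8 = 30
0 - 3 - 4 - 1: 5 + 7 + 8 = 20
0 - 4 - 1: 15 + 8 = 23
0 - 1: 14
0 - 3 - 1: 5 + 8 = 13
The minimum is 13.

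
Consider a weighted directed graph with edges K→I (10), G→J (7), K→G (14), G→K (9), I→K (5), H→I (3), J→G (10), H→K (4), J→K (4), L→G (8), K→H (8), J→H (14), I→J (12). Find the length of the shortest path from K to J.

21

Paths from K to J:
K-G-J: 14 + 7 = 21
K-H-I-J: 8 + 3 + 12 = 23
K-I-J: 10 + 12 = 22
Best route has total 21.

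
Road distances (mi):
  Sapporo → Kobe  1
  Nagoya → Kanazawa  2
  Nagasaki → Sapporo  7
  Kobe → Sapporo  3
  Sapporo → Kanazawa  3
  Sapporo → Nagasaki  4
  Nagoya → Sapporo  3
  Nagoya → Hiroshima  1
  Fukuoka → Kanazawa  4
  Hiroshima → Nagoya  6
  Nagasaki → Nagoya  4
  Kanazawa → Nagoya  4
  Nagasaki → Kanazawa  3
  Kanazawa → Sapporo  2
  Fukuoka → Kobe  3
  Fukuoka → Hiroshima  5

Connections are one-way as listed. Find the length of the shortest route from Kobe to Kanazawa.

Routes from Kobe to Kanazawa:
Kobe-Sapporo-Nagasaki-Kanazawa: 3 + 4 + 3 = 10
Kobe-Sapporo-Kanazawa: 3 + 3 = 6
Kobe-Sapporo-Nagasaki-Nagoya-Kanazawa: 3 + 4 + 4 + 2 = 13
Best route has total 6 mi.

6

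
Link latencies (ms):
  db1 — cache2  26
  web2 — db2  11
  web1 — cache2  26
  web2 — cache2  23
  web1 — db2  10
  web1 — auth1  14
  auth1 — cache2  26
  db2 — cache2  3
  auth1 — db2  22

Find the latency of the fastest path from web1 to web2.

Checking several routes:
web1 → auth1 → db2 → web2: 14 + 22 + 11 = 47
web1 → cache2 → web2: 26 + 23 = 49
web1 → db2 → cache2 → web2: 10 + 3 + 23 = 36
web1 → cache2 → db2 → web2: 26 + 3 + 11 = 40
web1 → db2 → web2: 10 + 11 = 21
Best route has total 21 ms.

21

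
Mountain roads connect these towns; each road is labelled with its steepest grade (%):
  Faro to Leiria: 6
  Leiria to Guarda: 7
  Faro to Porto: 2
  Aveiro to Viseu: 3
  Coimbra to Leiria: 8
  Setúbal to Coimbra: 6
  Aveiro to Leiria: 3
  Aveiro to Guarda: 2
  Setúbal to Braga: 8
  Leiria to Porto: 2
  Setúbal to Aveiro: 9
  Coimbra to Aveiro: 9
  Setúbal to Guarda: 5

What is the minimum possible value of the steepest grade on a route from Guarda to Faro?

Some routes from Guarda to Faro:
Guarda -> Leiria -> Faro: max(7, 6) = 7
Guarda -> Aveiro -> Leiria -> Faro: max(2, 3, 6) = 6
Guarda -> Leiria -> Porto -> Faro: max(7, 2, 2) = 7
Guarda -> Setúbal -> Coimbra -> Leiria -> Porto -> Faro: max(5, 6, 8, 2, 2) = 8
Guarda -> Aveiro -> Leiria -> Porto -> Faro: max(2, 3, 2, 2) = 3
The minimum achievable maximum is 3%.

3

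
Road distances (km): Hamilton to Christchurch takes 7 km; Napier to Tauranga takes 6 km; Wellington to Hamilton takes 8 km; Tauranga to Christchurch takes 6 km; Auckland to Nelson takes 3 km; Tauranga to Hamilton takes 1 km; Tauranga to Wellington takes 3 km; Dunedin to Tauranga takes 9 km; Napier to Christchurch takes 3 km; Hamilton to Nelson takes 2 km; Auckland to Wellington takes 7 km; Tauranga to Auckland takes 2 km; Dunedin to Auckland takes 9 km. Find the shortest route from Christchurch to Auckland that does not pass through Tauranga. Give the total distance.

12

Paths from Christchurch to Auckland avoiding Tauranga:
Christchurch - Hamilton - Wellington - Auckland: 7 + 8 + 7 = 22
Christchurch - Hamilton - Nelson - Auckland: 7 + 2 + 3 = 12
Shortest: 12 km.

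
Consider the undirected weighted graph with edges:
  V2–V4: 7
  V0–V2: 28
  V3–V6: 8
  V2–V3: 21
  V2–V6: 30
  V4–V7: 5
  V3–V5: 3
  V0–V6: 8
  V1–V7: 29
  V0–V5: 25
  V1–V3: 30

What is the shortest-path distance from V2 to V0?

A few of the V2→V0 routes:
V2 - V6 - V0: 30 + 8 = 38
V2 - V3 - V5 - V0: 21 + 3 + 25 = 49
V2 - V3 - V6 - V0: 21 + 8 + 8 = 37
V2 - V0: 28
Best route has total 28.

28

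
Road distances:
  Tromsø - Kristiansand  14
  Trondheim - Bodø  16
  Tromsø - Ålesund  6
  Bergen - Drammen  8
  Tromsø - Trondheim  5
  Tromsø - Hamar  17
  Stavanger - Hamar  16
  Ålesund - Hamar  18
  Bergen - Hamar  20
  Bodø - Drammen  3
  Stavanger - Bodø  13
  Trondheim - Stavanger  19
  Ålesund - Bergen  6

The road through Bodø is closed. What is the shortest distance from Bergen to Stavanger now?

A few of the Bergen→Stavanger routes:
Bergen-Ålesund-Tromsø-Trondheim-Stavanger: 6 + 6 + 5 + 19 = 36
Bergen-Ålesund-Tromsø-Hamar-Stavanger: 6 + 6 + 17 + 16 = 45
Bergen-Hamar-Stavanger: 20 + 16 = 36
Bergen-Ålesund-Hamar-Stavanger: 6 + 18 + 16 = 40
Shortest: 36.

36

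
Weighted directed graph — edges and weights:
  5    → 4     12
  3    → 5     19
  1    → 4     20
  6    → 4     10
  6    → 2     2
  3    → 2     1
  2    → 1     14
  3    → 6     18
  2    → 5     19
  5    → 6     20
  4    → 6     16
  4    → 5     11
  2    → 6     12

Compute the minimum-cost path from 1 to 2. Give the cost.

Candidate routes:
1 - 4 - 6 - 2: 20 + 16 + 2 = 38
1 - 4 - 5 - 6 - 2: 20 + 11 + 20 + 2 = 53
The minimum is 38.

38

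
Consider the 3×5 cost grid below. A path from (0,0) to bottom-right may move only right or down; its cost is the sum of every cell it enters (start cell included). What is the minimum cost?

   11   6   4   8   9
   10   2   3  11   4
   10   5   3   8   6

One optimal route is (0,0) → (0,1) → (1,1) → (1,2) → (2,2) → (2,3) → (2,4).
Its cost is 11 + 6 + 2 + 3 + 3 + 8 + 6 = 39.

39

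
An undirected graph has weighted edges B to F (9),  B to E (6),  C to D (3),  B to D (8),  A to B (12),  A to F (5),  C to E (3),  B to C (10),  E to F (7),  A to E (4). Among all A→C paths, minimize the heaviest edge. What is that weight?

4

Checking several routes:
A→E→C: max(4, 3) = 4
A→F→E→C: max(5, 7, 3) = 7
A→F→E→B→D→C: max(5, 7, 6, 8, 3) = 8
The minimum achievable maximum is 4.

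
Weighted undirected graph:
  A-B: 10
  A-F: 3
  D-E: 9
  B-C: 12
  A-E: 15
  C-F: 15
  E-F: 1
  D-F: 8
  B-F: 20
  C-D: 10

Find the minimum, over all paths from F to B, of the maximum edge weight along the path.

10

A few of the F→B routes:
F - A - B: max(3, 10) = 10
F - E - D - C - B: max(1, 9, 10, 12) = 12
F - C - D - E - A - B: max(15, 10, 9, 15, 10) = 15
F - D - C - B: max(8, 10, 12) = 12
The minimum achievable maximum is 10.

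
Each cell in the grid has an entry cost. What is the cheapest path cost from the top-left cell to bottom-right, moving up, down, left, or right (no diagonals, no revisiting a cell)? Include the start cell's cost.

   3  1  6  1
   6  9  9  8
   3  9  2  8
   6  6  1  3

Cheapest: [0,0] [0,1] [0,2] [1,2] [2,2] [3,2] [3,3]
  3 + 1 + 6 + 9 + 2 + 1 + 3 = 25

25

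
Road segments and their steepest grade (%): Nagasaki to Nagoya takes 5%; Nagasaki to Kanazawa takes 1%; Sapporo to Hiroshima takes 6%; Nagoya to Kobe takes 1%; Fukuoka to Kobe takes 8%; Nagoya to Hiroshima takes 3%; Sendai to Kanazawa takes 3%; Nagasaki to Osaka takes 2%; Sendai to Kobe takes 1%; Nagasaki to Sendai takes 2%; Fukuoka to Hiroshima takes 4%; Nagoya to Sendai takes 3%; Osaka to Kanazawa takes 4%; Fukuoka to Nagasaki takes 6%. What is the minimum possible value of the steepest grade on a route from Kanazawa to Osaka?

Some routes from Kanazawa to Osaka:
Kanazawa-Sendai-Nagoya-Nagasaki-Osaka: max(3, 3, 5, 2) = 5
Kanazawa-Osaka: max(4) = 4
Kanazawa-Sendai-Kobe-Nagoya-Nagasaki-Osaka: max(3, 1, 1, 5, 2) = 5
Kanazawa-Sendai-Kobe-Nagoya-Hiroshima-Fukuoka-Nagasaki-Osaka: max(3, 1, 1, 3, 4, 6, 2) = 6
Kanazawa-Sendai-Nagasaki-Osaka: max(3, 2, 2) = 3
Kanazawa-Nagasaki-Osaka: max(1, 2) = 2
The minimum achievable maximum is 2%.

2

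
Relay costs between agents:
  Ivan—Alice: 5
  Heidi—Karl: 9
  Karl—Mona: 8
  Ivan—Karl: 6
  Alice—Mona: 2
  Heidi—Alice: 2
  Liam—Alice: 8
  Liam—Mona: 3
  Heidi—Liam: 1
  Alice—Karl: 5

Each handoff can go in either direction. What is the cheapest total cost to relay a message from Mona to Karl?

Checking several routes:
Mona→Alice→Karl: 2 + 5 = 7
Mona→Liam→Heidi→Alice→Karl: 3 + 1 + 2 + 5 = 11
Mona→Karl: 8
The minimum is 7.

7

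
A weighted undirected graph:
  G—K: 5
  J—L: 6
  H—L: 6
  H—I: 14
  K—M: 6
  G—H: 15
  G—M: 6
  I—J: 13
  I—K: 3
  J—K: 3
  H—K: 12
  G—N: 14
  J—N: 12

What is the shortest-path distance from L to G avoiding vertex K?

21

Routes from L to G avoiding K:
L → H → G: 6 + 15 = 21
L → J → N → G: 6 + 12 + 14 = 32
L → H → I → J → N → G: 6 + 14 + 13 + 12 + 14 = 59
L → J → I → H → G: 6 + 13 + 14 + 15 = 48
Shortest: 21.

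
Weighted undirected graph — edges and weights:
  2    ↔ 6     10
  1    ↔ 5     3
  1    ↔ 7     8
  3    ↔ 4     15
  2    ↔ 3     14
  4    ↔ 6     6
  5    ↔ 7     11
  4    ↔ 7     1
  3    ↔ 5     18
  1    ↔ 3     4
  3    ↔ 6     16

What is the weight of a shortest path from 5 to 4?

12

Checking several routes:
5 → 7 → 4: 11 + 1 = 12
5 → 1 → 3 → 6 → 4: 3 + 4 + 16 + 6 = 29
5 → 1 → 7 → 4: 3 + 8 + 1 = 12
5 → 3 → 1 → 7 → 4: 18 + 4 + 8 + 1 = 31
5 → 1 → 3 → 4: 3 + 4 + 15 = 22
Shortest: 12.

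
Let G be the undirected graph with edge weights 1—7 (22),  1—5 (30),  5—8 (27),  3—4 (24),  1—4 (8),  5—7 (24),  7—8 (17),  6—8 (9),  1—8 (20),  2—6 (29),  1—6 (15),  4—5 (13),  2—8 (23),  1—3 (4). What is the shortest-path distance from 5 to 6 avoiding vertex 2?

36

Comparing a few candidate routes:
5 -> 8 -> 6: 27 + 9 = 36
5 -> 1 -> 6: 30 + 15 = 45
5 -> 4 -> 1 -> 6: 13 + 8 + 15 = 36
Best route has total 36.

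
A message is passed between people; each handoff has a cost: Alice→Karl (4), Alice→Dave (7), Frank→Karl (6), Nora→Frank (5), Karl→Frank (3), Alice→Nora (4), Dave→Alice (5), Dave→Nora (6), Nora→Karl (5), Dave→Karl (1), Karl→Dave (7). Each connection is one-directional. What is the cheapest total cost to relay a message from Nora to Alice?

Candidate routes:
Nora-Karl-Dave-Alice: 5 + 7 + 5 = 17
Nora-Frank-Karl-Dave-Alice: 5 + 6 + 7 + 5 = 23
Best route has total 17.

17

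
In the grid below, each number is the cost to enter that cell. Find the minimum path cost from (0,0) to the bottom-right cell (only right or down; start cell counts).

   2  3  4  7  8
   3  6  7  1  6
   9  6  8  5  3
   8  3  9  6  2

Take r0c0 r0c1 r0c2 r0c3 r1c3 r2c3 r2c4 r3c4 for a total of 2 + 3 + 4 + 7 + 1 + 5 + 3 + 2 = 27.

27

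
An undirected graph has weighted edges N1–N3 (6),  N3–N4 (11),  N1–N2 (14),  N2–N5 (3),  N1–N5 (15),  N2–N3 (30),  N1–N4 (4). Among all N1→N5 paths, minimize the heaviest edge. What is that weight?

14

Candidate routes:
N1-N5: max(15) = 15
N1-N2-N5: max(14, 3) = 14
N1-N3-N2-N5: max(6, 30, 3) = 30
N1-N4-N3-N2-N5: max(4, 11, 30, 3) = 30
Best route has worst link 14.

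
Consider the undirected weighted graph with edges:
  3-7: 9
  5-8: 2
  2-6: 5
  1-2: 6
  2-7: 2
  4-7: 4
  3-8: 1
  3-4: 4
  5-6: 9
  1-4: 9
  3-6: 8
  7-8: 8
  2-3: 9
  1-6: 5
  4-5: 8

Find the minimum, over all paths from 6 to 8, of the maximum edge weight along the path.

Checking several routes:
6-2-7-4-3-8: max(5, 2, 4, 4, 1) = 5
6-1-2-7-4-3-8: max(5, 6, 2, 4, 4, 1) = 6
6-3-4-5-8: max(8, 4, 8, 2) = 8
6-3-8: max(8, 1) = 8
Best route has worst link 5.

5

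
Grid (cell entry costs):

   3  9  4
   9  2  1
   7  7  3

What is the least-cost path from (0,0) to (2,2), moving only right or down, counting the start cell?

Path [0,0]→[0,1]→[1,1]→[1,2]→[2,2]: 3 + 9 + 2 + 1 + 3 = 18.
(Top row then right column would cost 20.)

18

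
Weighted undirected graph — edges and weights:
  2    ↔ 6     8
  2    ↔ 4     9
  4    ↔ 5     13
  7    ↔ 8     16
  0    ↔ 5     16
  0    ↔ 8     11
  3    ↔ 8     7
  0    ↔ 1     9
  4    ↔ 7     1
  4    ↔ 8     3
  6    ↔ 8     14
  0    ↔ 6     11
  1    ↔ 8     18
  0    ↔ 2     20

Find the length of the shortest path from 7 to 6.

Some routes from 7 to 6:
7 - 4 - 8 - 0 - 6: 1 + 3 + 11 + 11 = 26
7 - 8 - 0 - 6: 16 + 11 + 11 = 38
7 - 4 - 2 - 6: 1 + 9 + 8 = 18
7 - 8 - 4 - 2 - 6: 16 + 3 + 9 + 8 = 36
7 - 4 - 8 - 6: 1 + 3 + 14 = 18
7 - 8 - 6: 16 + 14 = 30
The minimum is 18.

18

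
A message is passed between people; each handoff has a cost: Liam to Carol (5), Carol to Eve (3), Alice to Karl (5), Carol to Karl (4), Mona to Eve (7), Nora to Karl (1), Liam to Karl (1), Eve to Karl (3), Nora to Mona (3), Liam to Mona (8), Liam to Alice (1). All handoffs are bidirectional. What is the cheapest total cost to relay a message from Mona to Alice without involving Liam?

9

Routes from Mona to Alice avoiding Liam:
Mona → Nora → Karl → Alice: 3 + 1 + 5 = 9
Mona → Eve → Karl → Alice: 7 + 3 + 5 = 15
Mona → Eve → Carol → Karl → Alice: 7 + 3 + 4 + 5 = 19
Shortest: 9.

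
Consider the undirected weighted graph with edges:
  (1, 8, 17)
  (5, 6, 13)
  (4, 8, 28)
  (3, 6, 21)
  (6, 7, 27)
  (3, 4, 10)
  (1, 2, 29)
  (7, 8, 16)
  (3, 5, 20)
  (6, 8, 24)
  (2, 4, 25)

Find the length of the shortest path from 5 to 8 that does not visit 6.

Candidate routes:
5 -> 3 -> 4 -> 2 -> 1 -> 8: 20 + 10 + 25 + 29 + 17 = 101
5 -> 3 -> 4 -> 8: 20 + 10 + 28 = 58
Shortest: 58.

58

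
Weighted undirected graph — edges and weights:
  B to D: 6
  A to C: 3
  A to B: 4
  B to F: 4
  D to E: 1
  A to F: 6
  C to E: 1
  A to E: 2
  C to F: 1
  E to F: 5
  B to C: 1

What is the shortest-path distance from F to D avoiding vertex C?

Comparing a few candidate routes:
F → B → A → E → D: 4 + 4 + 2 + 1 = 11
F → A → E → D: 6 + 2 + 1 = 9
F → E → D: 5 + 1 = 6
F → B → D: 4 + 6 = 10
Shortest: 6.

6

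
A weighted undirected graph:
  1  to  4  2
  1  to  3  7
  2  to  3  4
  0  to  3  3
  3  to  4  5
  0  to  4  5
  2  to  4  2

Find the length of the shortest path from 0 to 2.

7

A few of the 0→2 routes:
0 → 4 → 3 → 2: 5 + 5 + 4 = 14
0 → 3 → 4 → 2: 3 + 5 + 2 = 10
0 → 3 → 2: 3 + 4 = 7
0 → 4 → 2: 5 + 2 = 7
Best route has total 7.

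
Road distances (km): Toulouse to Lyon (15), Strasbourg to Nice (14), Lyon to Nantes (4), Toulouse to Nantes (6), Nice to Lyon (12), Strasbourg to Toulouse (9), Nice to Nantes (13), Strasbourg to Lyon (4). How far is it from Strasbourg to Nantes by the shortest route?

8

A few of the Strasbourg→Nantes routes:
Strasbourg-Nice-Nantes: 14 + 13 = 27
Strasbourg-Toulouse-Nantes: 9 + 6 = 15
Strasbourg-Lyon-Nantes: 4 + 4 = 8
Strasbourg-Lyon-Toulouse-Nantes: 4 + 15 + 6 = 25
The minimum is 8 km.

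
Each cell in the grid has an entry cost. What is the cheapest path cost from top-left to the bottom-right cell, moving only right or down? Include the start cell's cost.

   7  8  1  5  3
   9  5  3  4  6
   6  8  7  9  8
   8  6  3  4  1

34

Best path: [0,0] -> [0,1] -> [0,2] -> [1,2] -> [2,2] -> [3,2] -> [3,3] -> [3,4]
Cost: 7 + 8 + 1 + 3 + 7 + 3 + 4 + 1 = 34
(Top row then right column would cost 39.)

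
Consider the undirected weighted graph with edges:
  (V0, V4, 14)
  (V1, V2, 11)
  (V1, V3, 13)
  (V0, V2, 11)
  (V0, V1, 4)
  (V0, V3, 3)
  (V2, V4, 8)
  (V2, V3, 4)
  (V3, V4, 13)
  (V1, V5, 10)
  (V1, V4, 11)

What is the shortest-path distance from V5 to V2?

21

Checking several routes:
V5 - V1 - V0 - V2: 10 + 4 + 11 = 25
V5 - V1 - V2: 10 + 11 = 21
V5 - V1 - V0 - V3 - V2: 10 + 4 + 3 + 4 = 21
V5 - V1 - V3 - V2: 10 + 13 + 4 = 27
Best route has total 21.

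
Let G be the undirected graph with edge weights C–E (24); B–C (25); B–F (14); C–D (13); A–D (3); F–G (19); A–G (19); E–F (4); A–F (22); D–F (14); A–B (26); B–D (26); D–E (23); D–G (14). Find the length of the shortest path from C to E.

24

Comparing a few candidate routes:
C→E: 24
C→D→A→F→E: 13 + 3 + 22 + 4 = 42
C→D→E: 13 + 23 = 36
C→B→F→E: 25 + 14 + 4 = 43
C→D→F→E: 13 + 14 + 4 = 31
Shortest: 24.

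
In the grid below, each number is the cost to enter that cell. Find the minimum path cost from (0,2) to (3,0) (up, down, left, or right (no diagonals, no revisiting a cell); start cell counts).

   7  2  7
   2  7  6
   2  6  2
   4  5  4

One optimal route is [0,2] → [0,1] → [0,0] → [1,0] → [2,0] → [3,0].
Its cost is 7 + 2 + 7 + 2 + 2 + 4 = 24.

24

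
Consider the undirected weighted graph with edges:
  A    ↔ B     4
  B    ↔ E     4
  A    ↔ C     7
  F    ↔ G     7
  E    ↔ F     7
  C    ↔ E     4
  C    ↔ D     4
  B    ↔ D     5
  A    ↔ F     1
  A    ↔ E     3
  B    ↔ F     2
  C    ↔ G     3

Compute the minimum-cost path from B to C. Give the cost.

8

A few of the B→C routes:
B→F→A→E→C: 2 + 1 + 3 + 4 = 10
B→D→C: 5 + 4 = 9
B→E→C: 4 + 4 = 8
B→F→A→C: 2 + 1 + 7 = 10
The minimum is 8.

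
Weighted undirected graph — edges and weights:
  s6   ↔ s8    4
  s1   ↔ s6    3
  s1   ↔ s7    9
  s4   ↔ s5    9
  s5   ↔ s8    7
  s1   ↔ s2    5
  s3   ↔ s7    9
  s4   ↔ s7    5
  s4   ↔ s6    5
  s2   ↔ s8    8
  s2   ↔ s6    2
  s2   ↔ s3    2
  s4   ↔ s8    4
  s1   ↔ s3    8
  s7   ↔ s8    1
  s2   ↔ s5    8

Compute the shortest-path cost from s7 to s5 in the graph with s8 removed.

Checking several routes:
s7-s4-s5: 5 + 9 = 14
s7-s3-s2-s5: 9 + 2 + 8 = 19
s7-s4-s6-s2-s5: 5 + 5 + 2 + 8 = 20
The minimum is 14.

14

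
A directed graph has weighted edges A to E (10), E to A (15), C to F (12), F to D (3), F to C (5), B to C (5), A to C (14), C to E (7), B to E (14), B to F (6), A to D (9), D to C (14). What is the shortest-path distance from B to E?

Candidate routes:
B - F - C - E: 6 + 5 + 7 = 18
B - C - E: 5 + 7 = 12
B - F - D - C - E: 6 + 3 + 14 + 7 = 30
B - E: 14
Shortest: 12.

12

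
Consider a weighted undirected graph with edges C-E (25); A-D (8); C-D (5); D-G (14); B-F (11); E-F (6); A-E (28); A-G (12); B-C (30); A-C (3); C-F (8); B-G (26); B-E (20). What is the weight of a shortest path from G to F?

23

A few of the G→F routes:
G→D→A→C→F: 14 + 8 + 3 + 8 = 33
G→A→C→F: 12 + 3 + 8 = 23
G→D→C→F: 14 + 5 + 8 = 27
Shortest: 23.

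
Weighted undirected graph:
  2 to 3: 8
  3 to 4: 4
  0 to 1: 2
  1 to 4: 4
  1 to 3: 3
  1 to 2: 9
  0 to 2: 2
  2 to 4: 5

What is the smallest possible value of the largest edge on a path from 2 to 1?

Comparing a few candidate routes:
2 - 0 - 1: max(2, 2) = 2
2 - 4 - 1: max(5, 4) = 5
2 - 3 - 1: max(8, 3) = 8
2 - 4 - 3 - 1: max(5, 4, 3) = 5
Smallest bottleneck: 2.

2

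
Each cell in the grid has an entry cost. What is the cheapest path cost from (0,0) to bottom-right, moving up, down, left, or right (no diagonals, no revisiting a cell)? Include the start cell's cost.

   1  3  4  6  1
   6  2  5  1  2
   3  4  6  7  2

16

Cheapest: (0,0) -> (0,1) -> (1,1) -> (1,2) -> (1,3) -> (1,4) -> (2,4)
  1 + 3 + 2 + 5 + 1 + 2 + 2 = 16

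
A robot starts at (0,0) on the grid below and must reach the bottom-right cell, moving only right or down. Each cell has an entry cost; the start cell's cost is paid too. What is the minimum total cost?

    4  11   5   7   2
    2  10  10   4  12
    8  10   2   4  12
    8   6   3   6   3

38

One optimal route is r0c0 → r1c0 → r2c0 → r2c1 → r2c2 → r3c2 → r3c3 → r3c4.
Its cost is 4 + 2 + 8 + 10 + 2 + 3 + 6 + 3 = 38.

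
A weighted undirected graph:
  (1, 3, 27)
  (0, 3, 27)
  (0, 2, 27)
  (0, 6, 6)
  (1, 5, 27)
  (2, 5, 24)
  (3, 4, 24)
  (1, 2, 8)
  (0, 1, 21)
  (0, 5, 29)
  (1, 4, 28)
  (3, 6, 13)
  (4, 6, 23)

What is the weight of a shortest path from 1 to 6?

Comparing a few candidate routes:
1→0→6: 21 + 6 = 27
1→2→0→6: 8 + 27 + 6 = 41
1→4→6: 28 + 23 = 51
1→0→3→6: 21 + 27 + 13 = 61
1→3→0→6: 27 + 27 + 6 = 60
1→3→6: 27 + 13 = 40
Best route has total 27.

27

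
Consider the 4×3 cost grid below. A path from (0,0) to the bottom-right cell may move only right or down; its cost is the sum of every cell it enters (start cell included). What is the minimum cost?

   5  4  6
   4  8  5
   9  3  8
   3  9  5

33

Path [0,0] → [0,1] → [0,2] → [1,2] → [2,2] → [3,2]: 5 + 4 + 6 + 5 + 8 + 5 = 33.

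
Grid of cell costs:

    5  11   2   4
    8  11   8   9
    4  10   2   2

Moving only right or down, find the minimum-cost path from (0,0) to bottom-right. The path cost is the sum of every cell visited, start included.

30

Take [0,0] [0,1] [0,2] [1,2] [2,2] [2,3] for a total of 5 + 11 + 2 + 8 + 2 + 2 = 30.
For comparison, the top-then-right route costs 33.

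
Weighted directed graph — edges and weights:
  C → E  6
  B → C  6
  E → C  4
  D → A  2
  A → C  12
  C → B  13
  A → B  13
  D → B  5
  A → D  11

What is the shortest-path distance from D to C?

11

Paths from D to C:
D → A → C: 2 + 12 = 14
D → B → C: 5 + 6 = 11
D → A → B → C: 2 + 13 + 6 = 21
Shortest: 11.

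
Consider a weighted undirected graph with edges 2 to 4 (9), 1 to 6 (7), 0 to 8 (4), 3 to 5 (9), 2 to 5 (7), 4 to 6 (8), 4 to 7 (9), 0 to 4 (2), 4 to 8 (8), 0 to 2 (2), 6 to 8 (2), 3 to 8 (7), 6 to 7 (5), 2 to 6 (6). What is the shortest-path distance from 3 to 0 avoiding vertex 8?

Routes from 3 to 0 avoiding 8:
3 → 5 → 2 → 6 → 7 → 4 → 0: 9 + 7 + 6 + 5 + 9 + 2 = 38
3 → 5 → 2 → 6 → 4 → 0: 9 + 7 + 6 + 8 + 2 = 32
3 → 5 → 2 → 4 → 0: 9 + 7 + 9 + 2 = 27
3 → 5 → 2 → 0: 9 + 7 + 2 = 18
Best route has total 18.

18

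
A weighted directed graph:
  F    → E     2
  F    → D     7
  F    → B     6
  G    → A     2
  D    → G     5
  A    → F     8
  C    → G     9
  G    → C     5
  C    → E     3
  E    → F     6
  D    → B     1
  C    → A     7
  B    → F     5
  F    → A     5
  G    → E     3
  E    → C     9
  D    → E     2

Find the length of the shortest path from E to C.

9

Routes from E to C:
E-C: 9
E-F-D-G-C: 6 + 7 + 5 + 5 = 23
Shortest: 9.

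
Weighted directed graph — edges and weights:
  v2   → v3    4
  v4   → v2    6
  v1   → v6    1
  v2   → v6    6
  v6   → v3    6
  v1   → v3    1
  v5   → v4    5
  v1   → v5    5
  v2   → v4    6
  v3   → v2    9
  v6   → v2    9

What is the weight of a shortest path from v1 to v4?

A few of the v1→v4 routes:
v1 → v5 → v4: 5 + 5 = 10
v1 → v6 → v2 → v4: 1 + 9 + 6 = 16
v1 → v3 → v2 → v4: 1 + 9 + 6 = 16
Shortest: 10.

10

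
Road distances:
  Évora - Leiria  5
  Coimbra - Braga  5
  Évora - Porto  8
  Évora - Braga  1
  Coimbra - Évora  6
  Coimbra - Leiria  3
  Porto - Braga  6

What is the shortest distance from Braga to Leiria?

A few of the Braga→Leiria routes:
Braga → Coimbra → Leiria: 5 + 3 = 8
Braga → Évora → Leiria: 1 + 5 = 6
Braga → Évora → Coimbra → Leiria: 1 + 6 + 3 = 10
Best route has total 6.

6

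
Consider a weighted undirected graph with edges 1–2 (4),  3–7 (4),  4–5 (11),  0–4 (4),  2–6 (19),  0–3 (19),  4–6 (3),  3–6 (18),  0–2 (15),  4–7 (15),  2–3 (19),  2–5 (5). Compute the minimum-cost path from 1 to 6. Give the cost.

Checking several routes:
1-2-3-6: 4 + 19 + 18 = 41
1-2-0-4-6: 4 + 15 + 4 + 3 = 26
1-2-6: 4 + 19 = 23
1-2-5-4-6: 4 + 5 + 11 + 3 = 23
Best route has total 23.

23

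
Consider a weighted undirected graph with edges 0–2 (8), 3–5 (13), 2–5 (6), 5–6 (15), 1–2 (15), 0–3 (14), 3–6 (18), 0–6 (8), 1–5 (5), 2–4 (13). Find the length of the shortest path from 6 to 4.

A few of the 6→4 routes:
6-3-5-2-4: 18 + 13 + 6 + 13 = 50
6-0-2-4: 8 + 8 + 13 = 29
6-3-0-2-4: 18 + 14 + 8 + 13 = 53
6-0-3-5-2-4: 8 + 14 + 13 + 6 + 13 = 54
6-5-2-4: 15 + 6 + 13 = 34
6-5-1-2-4: 15 + 5 + 15 + 13 = 48
Best route has total 29.

29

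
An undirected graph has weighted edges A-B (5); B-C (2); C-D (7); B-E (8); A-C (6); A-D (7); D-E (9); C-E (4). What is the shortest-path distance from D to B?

9

A few of the D→B routes:
D - C - B: 7 + 2 = 9
D - E - C - B: 9 + 4 + 2 = 15
D - A - B: 7 + 5 = 12
D - A - C - B: 7 + 6 + 2 = 15
D - E - B: 9 + 8 = 17
D - C - A - B: 7 + 6 + 5 = 18
The minimum is 9.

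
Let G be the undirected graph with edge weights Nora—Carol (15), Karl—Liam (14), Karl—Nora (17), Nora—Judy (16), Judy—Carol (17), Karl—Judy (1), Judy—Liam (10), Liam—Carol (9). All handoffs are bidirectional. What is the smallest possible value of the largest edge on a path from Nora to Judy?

Some routes from Nora to Judy:
Nora → Karl → Judy: max(17, 1) = 17
Nora → Carol → Liam → Karl → Judy: max(15, 9, 14, 1) = 15
Nora → Carol → Judy: max(15, 17) = 17
Nora → Carol → Liam → Judy: max(15, 9, 10) = 15
Nora → Judy: max(16) = 16
The minimum achievable maximum is 15.

15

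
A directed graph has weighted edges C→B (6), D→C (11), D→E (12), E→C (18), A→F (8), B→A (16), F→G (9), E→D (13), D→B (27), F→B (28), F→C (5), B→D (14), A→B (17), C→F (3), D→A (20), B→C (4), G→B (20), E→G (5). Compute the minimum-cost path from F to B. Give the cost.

11

Candidate routes:
F - B: 28
F - G - B: 9 + 20 = 29
F - C - B: 5 + 6 = 11
The minimum is 11.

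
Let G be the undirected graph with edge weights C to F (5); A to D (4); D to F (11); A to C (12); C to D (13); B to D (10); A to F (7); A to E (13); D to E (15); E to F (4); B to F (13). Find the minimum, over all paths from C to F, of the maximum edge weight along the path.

Checking several routes:
C-A-D-F: max(12, 4, 11) = 12
C-A-F: max(12, 7) = 12
C-F: max(5) = 5
Best route has worst link 5.

5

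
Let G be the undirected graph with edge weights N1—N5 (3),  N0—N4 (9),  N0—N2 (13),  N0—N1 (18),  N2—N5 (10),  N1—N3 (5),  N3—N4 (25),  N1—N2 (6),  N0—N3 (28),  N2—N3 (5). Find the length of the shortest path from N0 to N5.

Checking several routes:
N0 -> N2 -> N3 -> N1 -> N5: 13 + 5 + 5 + 3 = 26
N0 -> N2 -> N1 -> N5: 13 + 6 + 3 = 22
N0 -> N1 -> N5: 18 + 3 = 21
N0 -> N2 -> N5: 13 + 10 = 23
The minimum is 21.

21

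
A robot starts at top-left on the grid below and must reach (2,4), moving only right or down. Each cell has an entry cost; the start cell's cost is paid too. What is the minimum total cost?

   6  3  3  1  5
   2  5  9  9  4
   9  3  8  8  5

27

Best path: [0,0] [0,1] [0,2] [0,3] [0,4] [1,4] [2,4]
Cost: 6 + 3 + 3 + 1 + 5 + 4 + 5 = 27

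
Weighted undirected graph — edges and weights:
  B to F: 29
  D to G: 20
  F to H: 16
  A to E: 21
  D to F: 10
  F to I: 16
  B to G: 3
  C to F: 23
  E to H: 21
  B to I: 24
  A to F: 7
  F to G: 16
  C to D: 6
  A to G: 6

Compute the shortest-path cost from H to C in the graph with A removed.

A few of the H→C routes:
H-F-G-D-C: 16 + 16 + 20 + 6 = 58
H-F-C: 16 + 23 = 39
H-F-D-C: 16 + 10 + 6 = 32
Shortest: 32.

32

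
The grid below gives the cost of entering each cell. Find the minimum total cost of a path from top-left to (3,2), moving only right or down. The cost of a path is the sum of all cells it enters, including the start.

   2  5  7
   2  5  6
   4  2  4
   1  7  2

Take [0,0] → [1,0] → [2,0] → [2,1] → [2,2] → [3,2] for a total of 2 + 2 + 4 + 2 + 4 + 2 = 16.
(Top row then right column would cost 26.)

16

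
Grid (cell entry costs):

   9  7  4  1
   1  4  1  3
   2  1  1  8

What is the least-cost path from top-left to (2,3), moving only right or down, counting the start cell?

22

Take r0c0→r1c0→r2c0→r2c1→r2c2→r2c3 for a total of 9 + 1 + 2 + 1 + 1 + 8 = 22.
(Top row then right column would cost 32.)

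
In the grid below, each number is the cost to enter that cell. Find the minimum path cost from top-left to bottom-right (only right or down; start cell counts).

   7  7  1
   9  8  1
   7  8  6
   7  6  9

Best path: r0c0 → r0c1 → r0c2 → r1c2 → r2c2 → r3c2
Cost: 7 + 7 + 1 + 1 + 6 + 9 = 31

31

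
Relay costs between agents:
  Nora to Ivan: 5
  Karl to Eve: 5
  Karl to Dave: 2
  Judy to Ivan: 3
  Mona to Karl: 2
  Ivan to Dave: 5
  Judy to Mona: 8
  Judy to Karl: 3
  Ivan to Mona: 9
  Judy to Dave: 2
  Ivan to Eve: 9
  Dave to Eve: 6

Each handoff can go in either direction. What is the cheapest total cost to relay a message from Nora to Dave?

Some routes from Nora to Dave:
Nora -> Ivan -> Dave: 5 + 5 = 10
Nora -> Ivan -> Judy -> Dave: 5 + 3 + 2 = 10
Nora -> Ivan -> Judy -> Karl -> Dave: 5 + 3 + 3 + 2 = 13
The minimum is 10.

10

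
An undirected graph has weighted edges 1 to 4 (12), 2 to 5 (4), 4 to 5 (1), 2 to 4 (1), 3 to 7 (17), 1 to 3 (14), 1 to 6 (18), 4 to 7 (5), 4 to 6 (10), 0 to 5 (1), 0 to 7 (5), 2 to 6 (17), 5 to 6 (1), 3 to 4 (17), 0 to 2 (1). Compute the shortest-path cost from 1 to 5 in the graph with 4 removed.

Checking several routes:
1 -> 6 -> 2 -> 5: 18 + 17 + 4 = 39
1 -> 3 -> 7 -> 0 -> 5: 14 + 17 + 5 + 1 = 37
1 -> 6 -> 2 -> 0 -> 5: 18 + 17 + 1 + 1 = 37
1 -> 6 -> 5: 18 + 1 = 19
1 -> 3 -> 7 -> 0 -> 2 -> 5: 14 + 17 + 5 + 1 + 4 = 41
The minimum is 19.

19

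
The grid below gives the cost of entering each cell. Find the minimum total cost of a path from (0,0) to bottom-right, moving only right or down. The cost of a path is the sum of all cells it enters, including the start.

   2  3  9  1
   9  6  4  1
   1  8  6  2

Cheapest: (0,0) -> (0,1) -> (0,2) -> (0,3) -> (1,3) -> (2,3)
  2 + 3 + 9 + 1 + 1 + 2 = 18

18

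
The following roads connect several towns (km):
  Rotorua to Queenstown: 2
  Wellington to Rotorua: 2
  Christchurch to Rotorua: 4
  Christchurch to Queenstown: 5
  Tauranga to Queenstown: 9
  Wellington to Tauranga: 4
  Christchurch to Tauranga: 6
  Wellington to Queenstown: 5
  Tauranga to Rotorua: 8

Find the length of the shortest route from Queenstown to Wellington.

4

A few of the Queenstown→Wellington routes:
Queenstown→Rotorua→Tauranga→Wellington: 2 + 8 + 4 = 14
Queenstown→Tauranga→Wellington: 9 + 4 = 13
Queenstown→Christchurch→Rotorua→Wellington: 5 + 4 + 2 = 11
Queenstown→Christchurch→Tauranga→Wellington: 5 + 6 + 4 = 15
Queenstown→Wellington: 5
Queenstown→Rotorua→Wellington: 2 + 2 = 4
Shortest: 4 km.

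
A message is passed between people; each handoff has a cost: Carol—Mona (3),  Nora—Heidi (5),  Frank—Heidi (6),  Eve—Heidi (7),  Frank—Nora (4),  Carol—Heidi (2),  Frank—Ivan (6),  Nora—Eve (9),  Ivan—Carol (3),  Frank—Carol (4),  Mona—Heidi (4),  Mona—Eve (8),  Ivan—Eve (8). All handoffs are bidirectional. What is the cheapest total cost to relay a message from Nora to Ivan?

10

Some routes from Nora to Ivan:
Nora→Heidi→Frank→Ivan: 5 + 6 + 6 = 17
Nora→Frank→Carol→Ivan: 4 + 4 + 3 = 11
Nora→Frank→Heidi→Carol→Ivan: 4 + 6 + 2 + 3 = 15
Nora→Heidi→Mona→Carol→Ivan: 5 + 4 + 3 + 3 = 15
Nora→Heidi→Carol→Ivan: 5 + 2 + 3 = 10
Nora→Frank→Ivan: 4 + 6 = 10
Shortest: 10.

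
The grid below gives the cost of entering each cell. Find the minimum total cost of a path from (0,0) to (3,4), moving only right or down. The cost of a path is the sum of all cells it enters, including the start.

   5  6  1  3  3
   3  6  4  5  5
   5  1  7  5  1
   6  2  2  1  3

Take r0c0 r1c0 r2c0 r2c1 r3c1 r3c2 r3c3 r3c4 for a total of 5 + 3 + 5 + 1 + 2 + 2 + 1 + 3 = 22.
For comparison, the top-then-right route costs 27.

22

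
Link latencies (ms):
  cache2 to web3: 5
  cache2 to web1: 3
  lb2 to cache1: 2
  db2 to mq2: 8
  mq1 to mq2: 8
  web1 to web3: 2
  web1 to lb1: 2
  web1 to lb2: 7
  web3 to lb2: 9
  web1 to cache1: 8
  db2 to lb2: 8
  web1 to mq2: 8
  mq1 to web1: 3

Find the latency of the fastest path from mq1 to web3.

5

A few of the mq1→web3 routes:
mq1 - web1 - cache1 - lb2 - web3: 3 + 8 + 2 + 9 = 22
mq1 - web1 - cache2 - web3: 3 + 3 + 5 = 11
mq1 - web1 - lb2 - web3: 3 + 7 + 9 = 19
mq1 - mq2 - web1 - web3: 8 + 8 + 2 = 18
mq1 - web1 - web3: 3 + 2 = 5
The minimum is 5 ms.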